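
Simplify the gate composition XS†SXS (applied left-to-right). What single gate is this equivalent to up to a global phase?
S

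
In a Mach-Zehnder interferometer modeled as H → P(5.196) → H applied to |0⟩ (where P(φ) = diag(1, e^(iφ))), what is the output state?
(0.7325 - 0.4427i)|0⟩ + (0.2675 + 0.4427i)|1⟩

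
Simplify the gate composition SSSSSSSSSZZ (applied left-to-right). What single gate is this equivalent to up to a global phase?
S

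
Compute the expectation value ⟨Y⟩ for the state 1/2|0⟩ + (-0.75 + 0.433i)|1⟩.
0.433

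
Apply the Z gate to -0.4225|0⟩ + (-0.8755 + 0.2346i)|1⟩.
-0.4225|0⟩ + (0.8755 - 0.2346i)|1⟩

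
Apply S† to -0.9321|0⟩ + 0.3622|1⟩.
-0.9321|0⟩ - 0.3622i|1⟩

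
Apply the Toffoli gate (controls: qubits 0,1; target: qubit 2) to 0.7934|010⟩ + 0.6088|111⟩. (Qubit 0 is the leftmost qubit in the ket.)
0.7934|010⟩ + 0.6088|110⟩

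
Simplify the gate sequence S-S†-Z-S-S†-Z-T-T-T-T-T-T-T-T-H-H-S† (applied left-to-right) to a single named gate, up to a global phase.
S†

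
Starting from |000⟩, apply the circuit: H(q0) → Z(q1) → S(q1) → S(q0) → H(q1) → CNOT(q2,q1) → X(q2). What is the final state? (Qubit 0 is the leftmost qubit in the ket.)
1/2|001⟩ + 1/2|011⟩ + (1/2)i|101⟩ + (1/2)i|111⟩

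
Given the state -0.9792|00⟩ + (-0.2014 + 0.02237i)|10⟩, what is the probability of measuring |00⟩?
0.9588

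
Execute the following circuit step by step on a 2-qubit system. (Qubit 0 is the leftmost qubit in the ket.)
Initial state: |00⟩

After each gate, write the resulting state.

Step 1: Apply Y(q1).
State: i|01⟩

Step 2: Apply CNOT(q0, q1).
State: i|01⟩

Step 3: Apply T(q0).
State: i|01⟩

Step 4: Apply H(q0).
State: (1/√2)i|01⟩ + (1/√2)i|11⟩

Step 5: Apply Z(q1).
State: -(1/√2)i|01⟩ - (1/√2)i|11⟩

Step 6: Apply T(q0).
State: -(1/√2)i|01⟩ + (1/2 - (1/2)i)|11⟩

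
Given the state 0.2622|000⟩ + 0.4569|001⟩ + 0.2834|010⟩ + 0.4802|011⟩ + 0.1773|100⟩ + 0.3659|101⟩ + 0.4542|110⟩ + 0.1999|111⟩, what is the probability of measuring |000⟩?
0.06875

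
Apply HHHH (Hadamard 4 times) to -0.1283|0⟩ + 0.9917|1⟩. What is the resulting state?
-0.1283|0⟩ + 0.9917|1⟩

H² = I, so an even number of Hadamards cancels: H^4 = I and the state is unchanged.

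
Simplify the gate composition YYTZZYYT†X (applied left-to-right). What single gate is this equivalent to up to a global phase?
X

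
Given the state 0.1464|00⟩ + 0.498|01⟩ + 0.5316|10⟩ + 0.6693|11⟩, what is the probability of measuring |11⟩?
0.448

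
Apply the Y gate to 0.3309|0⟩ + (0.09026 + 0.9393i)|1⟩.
(0.9393 - 0.09026i)|0⟩ + 0.3309i|1⟩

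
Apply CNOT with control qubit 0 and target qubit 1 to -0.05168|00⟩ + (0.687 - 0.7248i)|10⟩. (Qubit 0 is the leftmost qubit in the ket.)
-0.05168|00⟩ + (0.687 - 0.7248i)|11⟩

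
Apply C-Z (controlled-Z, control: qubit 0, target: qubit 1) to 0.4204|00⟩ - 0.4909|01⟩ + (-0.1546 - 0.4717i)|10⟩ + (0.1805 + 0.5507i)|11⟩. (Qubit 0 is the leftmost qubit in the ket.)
0.4204|00⟩ - 0.4909|01⟩ + (-0.1546 - 0.4717i)|10⟩ + (-0.1805 - 0.5507i)|11⟩

C-Z leaves the control-|0⟩ kets |00⟩, |01⟩ unchanged and applies Z to qubit 1 on the control-|1⟩ pair (|10⟩, |11⟩).
Z = [[1, 0], [0, -1]].
With a = amp(|10⟩) = (-0.1546 - 0.4717i) and b = amp(|11⟩) = (0.1805 + 0.5507i):
new amp(|10⟩) = (1)·a = (-0.1546 - 0.4717i)
new amp(|11⟩) = (-1)·b = (-0.1805 - 0.5507i)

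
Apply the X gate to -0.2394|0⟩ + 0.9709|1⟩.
0.9709|0⟩ - 0.2394|1⟩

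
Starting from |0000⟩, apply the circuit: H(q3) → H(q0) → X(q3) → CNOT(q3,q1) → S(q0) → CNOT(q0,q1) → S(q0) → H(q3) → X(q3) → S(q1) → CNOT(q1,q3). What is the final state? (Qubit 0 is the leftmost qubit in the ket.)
1/√8|0000⟩ + 1/√8|0001⟩ + (1/√8)i|0100⟩ - (1/√8)i|0101⟩ + 1/√8|1000⟩ - 1/√8|1001⟩ - (1/√8)i|1100⟩ - (1/√8)i|1101⟩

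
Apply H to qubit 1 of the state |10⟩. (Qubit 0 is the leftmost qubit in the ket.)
1/√2|10⟩ + 1/√2|11⟩

H on qubit 1 mixes each pair of kets that differ only in qubit 1: amplitudes (a, b) of (|…0…⟩, |…1…⟩) become ((a + b)/√2, (a − b)/√2). Kets absent from the input have amplitude 0.
(|10⟩, |11⟩): (a, b) = (1, 0) → (1/√2, 1/√2)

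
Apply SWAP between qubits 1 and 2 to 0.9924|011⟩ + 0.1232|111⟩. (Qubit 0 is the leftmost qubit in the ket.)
0.9924|011⟩ + 0.1232|111⟩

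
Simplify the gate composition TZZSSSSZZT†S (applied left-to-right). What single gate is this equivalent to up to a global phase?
S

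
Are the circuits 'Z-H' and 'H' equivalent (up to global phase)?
No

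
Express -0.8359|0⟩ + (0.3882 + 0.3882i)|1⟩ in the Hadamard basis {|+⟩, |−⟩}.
(-0.3166 + 0.2745i)|+⟩ + (-0.8656 - 0.2745i)|−⟩

With |ψ⟩ = α|0⟩ + β|1⟩, the Hadamard-basis coefficients are ⟨+|ψ⟩ = (α + β)/√2 and ⟨−|ψ⟩ = (α − β)/√2.
Here α = -0.8359, β = (0.3882 + 0.3882i): (α + β)/√2 = (-0.3166 + 0.2745i), (α − β)/√2 = (-0.8656 - 0.2745i).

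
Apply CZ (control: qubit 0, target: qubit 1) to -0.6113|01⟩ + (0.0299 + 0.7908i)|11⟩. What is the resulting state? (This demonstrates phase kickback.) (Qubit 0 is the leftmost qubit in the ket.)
-0.6113|01⟩ + (-0.0299 - 0.7908i)|11⟩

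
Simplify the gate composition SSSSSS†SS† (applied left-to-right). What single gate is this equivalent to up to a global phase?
I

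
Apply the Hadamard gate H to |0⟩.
1/√2|0⟩ + 1/√2|1⟩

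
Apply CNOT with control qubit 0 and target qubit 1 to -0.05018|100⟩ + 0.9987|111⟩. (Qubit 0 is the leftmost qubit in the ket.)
0.9987|101⟩ - 0.05018|110⟩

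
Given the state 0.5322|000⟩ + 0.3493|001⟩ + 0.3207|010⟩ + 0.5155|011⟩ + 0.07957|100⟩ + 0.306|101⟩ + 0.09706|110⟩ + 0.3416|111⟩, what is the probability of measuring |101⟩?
0.09364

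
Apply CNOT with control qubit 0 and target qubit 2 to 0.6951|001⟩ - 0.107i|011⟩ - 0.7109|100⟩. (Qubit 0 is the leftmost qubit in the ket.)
0.6951|001⟩ - 0.107i|011⟩ - 0.7109|101⟩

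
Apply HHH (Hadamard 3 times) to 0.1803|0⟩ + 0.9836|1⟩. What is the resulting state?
0.823|0⟩ - 0.568|1⟩

H² = I, so H^3 = H: a single Hadamard. With (a, b) = (0.1803, 0.9836), H gives ((a + b)/√2, (a − b)/√2) = (0.823, -0.568).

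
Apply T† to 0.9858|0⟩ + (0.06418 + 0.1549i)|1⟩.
0.9858|0⟩ + (0.1549 + 0.06415i)|1⟩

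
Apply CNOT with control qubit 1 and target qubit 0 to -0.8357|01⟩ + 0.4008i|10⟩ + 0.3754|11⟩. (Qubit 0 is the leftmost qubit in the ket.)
0.3754|01⟩ + 0.4008i|10⟩ - 0.8357|11⟩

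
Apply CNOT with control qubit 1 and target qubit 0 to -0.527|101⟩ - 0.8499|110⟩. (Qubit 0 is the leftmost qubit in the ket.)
-0.8499|010⟩ - 0.527|101⟩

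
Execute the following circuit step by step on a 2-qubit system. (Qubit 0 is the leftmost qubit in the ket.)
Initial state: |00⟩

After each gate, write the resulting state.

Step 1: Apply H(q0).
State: 1/√2|00⟩ + 1/√2|10⟩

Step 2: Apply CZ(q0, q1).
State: 1/√2|00⟩ + 1/√2|10⟩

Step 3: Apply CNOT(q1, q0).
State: 1/√2|00⟩ + 1/√2|10⟩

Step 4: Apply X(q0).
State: 1/√2|00⟩ + 1/√2|10⟩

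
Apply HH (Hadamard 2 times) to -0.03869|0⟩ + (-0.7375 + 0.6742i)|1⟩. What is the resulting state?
-0.03869|0⟩ + (-0.7375 + 0.6742i)|1⟩

H² = I, so an even number of Hadamards cancels: H^2 = I and the state is unchanged.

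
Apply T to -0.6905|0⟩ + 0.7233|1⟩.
-0.6905|0⟩ + (0.5115 + 0.5115i)|1⟩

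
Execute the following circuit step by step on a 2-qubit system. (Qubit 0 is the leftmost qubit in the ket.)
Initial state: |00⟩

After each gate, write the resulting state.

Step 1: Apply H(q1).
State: 1/√2|00⟩ + 1/√2|01⟩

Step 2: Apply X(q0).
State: 1/√2|10⟩ + 1/√2|11⟩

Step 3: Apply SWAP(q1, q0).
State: 1/√2|01⟩ + 1/√2|11⟩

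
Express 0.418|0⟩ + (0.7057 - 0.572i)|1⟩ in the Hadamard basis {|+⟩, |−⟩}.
(0.7946 - 0.4045i)|+⟩ + (-0.2034 + 0.4045i)|−⟩

With |ψ⟩ = α|0⟩ + β|1⟩, the Hadamard-basis coefficients are ⟨+|ψ⟩ = (α + β)/√2 and ⟨−|ψ⟩ = (α − β)/√2.
Here α = 0.418, β = (0.7057 - 0.572i): (α + β)/√2 = (0.7946 - 0.4045i), (α − β)/√2 = (-0.2034 + 0.4045i).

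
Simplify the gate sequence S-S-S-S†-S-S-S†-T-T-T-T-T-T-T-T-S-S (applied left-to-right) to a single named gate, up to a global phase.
S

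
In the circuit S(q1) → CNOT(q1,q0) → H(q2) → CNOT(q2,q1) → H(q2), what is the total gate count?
5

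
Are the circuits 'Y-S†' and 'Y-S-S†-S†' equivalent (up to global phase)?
Yes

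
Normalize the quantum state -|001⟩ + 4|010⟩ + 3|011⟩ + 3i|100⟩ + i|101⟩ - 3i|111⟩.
-0.1491|001⟩ + 0.5963|010⟩ + 1/√5|011⟩ + (1/√5)i|100⟩ + 0.1491i|101⟩ - (1/√5)i|111⟩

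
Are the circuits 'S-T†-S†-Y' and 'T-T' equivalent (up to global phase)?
No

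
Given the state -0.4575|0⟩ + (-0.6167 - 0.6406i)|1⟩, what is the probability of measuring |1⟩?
0.7907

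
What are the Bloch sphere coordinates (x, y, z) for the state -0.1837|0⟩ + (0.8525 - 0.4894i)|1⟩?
(-0.3132, 0.1798, -0.9325)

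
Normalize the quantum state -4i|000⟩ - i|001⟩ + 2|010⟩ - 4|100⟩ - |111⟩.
-0.6489i|000⟩ - 0.1622i|001⟩ + 0.3244|010⟩ - 0.6489|100⟩ - 0.1622|111⟩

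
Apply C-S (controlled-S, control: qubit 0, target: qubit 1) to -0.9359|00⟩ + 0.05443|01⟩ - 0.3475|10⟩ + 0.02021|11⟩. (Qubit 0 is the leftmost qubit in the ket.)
-0.9359|00⟩ + 0.05443|01⟩ - 0.3475|10⟩ + 0.02021i|11⟩

C-S leaves the control-|0⟩ kets |00⟩, |01⟩ unchanged and applies S to qubit 1 on the control-|1⟩ pair (|10⟩, |11⟩).
S = [[1, 0], [0, i]].
With a = amp(|10⟩) = -0.3475 and b = amp(|11⟩) = 0.02021:
new amp(|10⟩) = (1)·a = -0.3475
new amp(|11⟩) = (i)·b = 0.02021i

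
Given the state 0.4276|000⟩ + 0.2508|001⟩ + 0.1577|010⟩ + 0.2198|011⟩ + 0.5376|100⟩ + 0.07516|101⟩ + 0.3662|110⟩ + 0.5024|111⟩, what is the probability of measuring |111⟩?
0.2524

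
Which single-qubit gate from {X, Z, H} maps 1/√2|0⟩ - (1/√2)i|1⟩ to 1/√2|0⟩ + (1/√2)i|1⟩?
Z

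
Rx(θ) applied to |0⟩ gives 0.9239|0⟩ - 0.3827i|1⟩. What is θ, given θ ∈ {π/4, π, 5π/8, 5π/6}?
π/4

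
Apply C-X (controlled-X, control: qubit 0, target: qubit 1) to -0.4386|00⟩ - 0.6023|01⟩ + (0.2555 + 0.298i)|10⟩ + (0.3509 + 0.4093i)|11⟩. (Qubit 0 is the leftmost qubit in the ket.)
-0.4386|00⟩ - 0.6023|01⟩ + (0.3509 + 0.4093i)|10⟩ + (0.2555 + 0.298i)|11⟩

C-X leaves the control-|0⟩ kets |00⟩, |01⟩ unchanged and applies X to qubit 1 on the control-|1⟩ pair (|10⟩, |11⟩).
X = [[0, 1], [1, 0]].
With a = amp(|10⟩) = (0.2555 + 0.298i) and b = amp(|11⟩) = (0.3509 + 0.4093i):
new amp(|10⟩) = (1)·b = (0.3509 + 0.4093i)
new amp(|11⟩) = (1)·a = (0.2555 + 0.298i)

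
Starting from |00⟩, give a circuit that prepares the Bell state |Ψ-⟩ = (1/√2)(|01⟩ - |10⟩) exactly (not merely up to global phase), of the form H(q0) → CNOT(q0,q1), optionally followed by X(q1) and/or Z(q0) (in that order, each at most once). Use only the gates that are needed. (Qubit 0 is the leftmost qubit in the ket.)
H(q0) → CNOT(q0,q1) → X(q1) → Z(q0)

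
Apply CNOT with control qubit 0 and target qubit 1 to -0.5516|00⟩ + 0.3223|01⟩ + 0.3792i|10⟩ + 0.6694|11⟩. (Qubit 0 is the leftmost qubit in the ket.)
-0.5516|00⟩ + 0.3223|01⟩ + 0.6694|10⟩ + 0.3792i|11⟩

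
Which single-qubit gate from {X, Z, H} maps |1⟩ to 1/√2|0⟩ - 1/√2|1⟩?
H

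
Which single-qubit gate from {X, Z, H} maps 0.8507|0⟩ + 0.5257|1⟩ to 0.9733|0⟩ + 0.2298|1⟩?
H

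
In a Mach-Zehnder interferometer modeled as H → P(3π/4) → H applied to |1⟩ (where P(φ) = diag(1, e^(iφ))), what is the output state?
(0.8536 - (1/√8)i)|0⟩ + (0.1464 + (1/√8)i)|1⟩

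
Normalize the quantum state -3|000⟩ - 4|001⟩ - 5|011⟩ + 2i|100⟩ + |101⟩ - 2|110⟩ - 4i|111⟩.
-0.3464|000⟩ - 0.4619|001⟩ - 1/√3|011⟩ + 0.2309i|100⟩ + 0.1155|101⟩ - 0.2309|110⟩ - 0.4619i|111⟩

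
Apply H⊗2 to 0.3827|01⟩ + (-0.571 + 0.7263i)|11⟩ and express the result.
(-0.09415 + 0.3632i)|00⟩ + (0.09415 - 0.3632i)|01⟩ + (0.4769 - 0.3632i)|10⟩ + (-0.4769 + 0.3632i)|11⟩

H⊗2 gives amp(|y⟩) = (1/2) Σ_x (−1)^(x·y) amp(|x⟩), where x·y is the number of positions in which both x and y have a 1.
|00⟩: (0.3827 + (-0.571 + 0.7263i))/2 = (-0.09415 + 0.3632i)
|01⟩: (-0.3827 - (-0.571 + 0.7263i))/2 = (0.09415 - 0.3632i)
|10⟩: (0.3827 - (-0.571 + 0.7263i))/2 = (0.4769 - 0.3632i)
|11⟩: (-0.3827 + (-0.571 + 0.7263i))/2 = (-0.4769 + 0.3632i)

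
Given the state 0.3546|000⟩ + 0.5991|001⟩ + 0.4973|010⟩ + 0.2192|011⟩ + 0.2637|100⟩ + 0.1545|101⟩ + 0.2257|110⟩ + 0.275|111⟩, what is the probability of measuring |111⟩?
0.07563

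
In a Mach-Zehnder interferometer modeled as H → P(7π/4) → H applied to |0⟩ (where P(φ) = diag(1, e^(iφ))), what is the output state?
(0.8536 - (1/√8)i)|0⟩ + (0.1464 + (1/√8)i)|1⟩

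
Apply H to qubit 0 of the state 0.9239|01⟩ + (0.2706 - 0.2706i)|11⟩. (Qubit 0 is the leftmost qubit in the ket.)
(0.8446 - 0.1913i)|01⟩ + (0.462 + 0.1913i)|11⟩

H on qubit 0 mixes each pair of kets that differ only in qubit 0: amplitudes (a, b) of (|…0…⟩, |…1…⟩) become ((a + b)/√2, (a − b)/√2). Kets absent from the input have amplitude 0.
(|01⟩, |11⟩): (a, b) = (0.9239, (0.2706 - 0.2706i)) → ((0.8446 - 0.1913i), (0.462 + 0.1913i))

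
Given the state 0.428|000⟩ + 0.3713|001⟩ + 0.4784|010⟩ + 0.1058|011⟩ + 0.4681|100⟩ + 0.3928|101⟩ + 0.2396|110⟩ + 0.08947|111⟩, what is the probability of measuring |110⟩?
0.05741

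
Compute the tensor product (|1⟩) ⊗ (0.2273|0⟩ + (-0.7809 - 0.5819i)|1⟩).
0.2273|10⟩ + (-0.7809 - 0.5819i)|11⟩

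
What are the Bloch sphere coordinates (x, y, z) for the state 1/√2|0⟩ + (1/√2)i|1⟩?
(0, 1, 0)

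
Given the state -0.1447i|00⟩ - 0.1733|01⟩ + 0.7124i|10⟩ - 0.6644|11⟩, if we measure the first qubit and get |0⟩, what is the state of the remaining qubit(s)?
-0.6409i|0⟩ - 0.7676|1⟩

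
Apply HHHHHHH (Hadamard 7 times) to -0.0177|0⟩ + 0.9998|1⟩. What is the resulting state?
0.6944|0⟩ - 0.7195|1⟩

H² = I, so H^7 = H: a single Hadamard. With (a, b) = (-0.0177, 0.9998), H gives ((a + b)/√2, (a − b)/√2) = (0.6944, -0.7195).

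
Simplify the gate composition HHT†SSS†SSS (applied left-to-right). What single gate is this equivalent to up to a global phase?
T†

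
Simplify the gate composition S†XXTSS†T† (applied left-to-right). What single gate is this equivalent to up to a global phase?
S†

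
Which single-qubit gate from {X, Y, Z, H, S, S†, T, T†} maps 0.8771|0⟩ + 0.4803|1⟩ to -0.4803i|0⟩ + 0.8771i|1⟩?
Y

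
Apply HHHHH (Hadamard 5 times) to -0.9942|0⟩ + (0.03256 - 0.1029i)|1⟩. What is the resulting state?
(-0.68 - 0.07276i)|0⟩ + (-0.726 + 0.07276i)|1⟩

H² = I, so H^5 = H: a single Hadamard. With (a, b) = (-0.9942, (0.03256 - 0.1029i)), H gives ((a + b)/√2, (a − b)/√2) = ((-0.68 - 0.07276i), (-0.726 + 0.07276i)).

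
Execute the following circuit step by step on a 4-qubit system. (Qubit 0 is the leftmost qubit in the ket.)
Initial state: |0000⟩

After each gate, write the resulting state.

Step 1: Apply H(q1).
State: 1/√2|0000⟩ + 1/√2|0100⟩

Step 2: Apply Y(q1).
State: -(1/√2)i|0000⟩ + (1/√2)i|0100⟩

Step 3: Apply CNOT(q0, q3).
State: -(1/√2)i|0000⟩ + (1/√2)i|0100⟩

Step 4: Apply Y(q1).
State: 1/√2|0000⟩ + 1/√2|0100⟩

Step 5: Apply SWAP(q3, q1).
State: 1/√2|0000⟩ + 1/√2|0001⟩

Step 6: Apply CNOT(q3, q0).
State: 1/√2|0000⟩ + 1/√2|1001⟩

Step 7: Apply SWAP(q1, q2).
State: 1/√2|0000⟩ + 1/√2|1001⟩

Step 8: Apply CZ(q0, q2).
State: 1/√2|0000⟩ + 1/√2|1001⟩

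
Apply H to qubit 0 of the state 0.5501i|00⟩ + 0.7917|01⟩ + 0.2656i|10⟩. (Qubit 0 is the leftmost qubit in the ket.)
0.5768i|00⟩ + 0.5598|01⟩ + 0.2012i|10⟩ + 0.5598|11⟩

H on qubit 0 mixes each pair of kets that differ only in qubit 0: amplitudes (a, b) of (|…0…⟩, |…1…⟩) become ((a + b)/√2, (a − b)/√2). Kets absent from the input have amplitude 0.
(|00⟩, |10⟩): (a, b) = (0.5501i, 0.2656i) → (0.5768i, 0.2012i)
(|01⟩, |11⟩): (a, b) = (0.7917, 0) → (0.5598, 0.5598)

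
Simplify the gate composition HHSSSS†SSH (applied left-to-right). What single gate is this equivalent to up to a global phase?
H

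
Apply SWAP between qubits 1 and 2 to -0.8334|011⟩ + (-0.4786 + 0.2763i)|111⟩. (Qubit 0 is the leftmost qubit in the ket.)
-0.8334|011⟩ + (-0.4786 + 0.2763i)|111⟩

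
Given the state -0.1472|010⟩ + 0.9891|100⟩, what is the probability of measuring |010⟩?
0.02167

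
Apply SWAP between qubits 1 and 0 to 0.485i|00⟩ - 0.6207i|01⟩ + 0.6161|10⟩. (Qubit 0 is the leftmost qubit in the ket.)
0.485i|00⟩ + 0.6161|01⟩ - 0.6207i|10⟩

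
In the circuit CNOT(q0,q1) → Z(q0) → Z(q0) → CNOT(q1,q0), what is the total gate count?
4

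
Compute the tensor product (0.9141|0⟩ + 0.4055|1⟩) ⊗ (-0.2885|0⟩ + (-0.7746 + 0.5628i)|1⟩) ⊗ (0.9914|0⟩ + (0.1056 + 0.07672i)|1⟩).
-0.2614|000⟩ + (-0.02785 - 0.02023i)|001⟩ + (-0.702 + 0.51i)|010⟩ + (-0.1142 + 0.000003993i)|011⟩ - 0.116|100⟩ + (-0.01235 - 0.008975i)|101⟩ + (-0.3114 + 0.2263i)|110⟩ + (-0.05068 + 0.000001771i)|111⟩

amp(|b₁b₂…⟩) = product of the factor amplitudes for bits b₁, b₂, …; only kets whose every factor amplitude is nonzero survive.
|000⟩: (0.9141)(-0.2885)(0.9914) = -0.2614
|001⟩: (0.9141)(-0.2885)(0.1056 + 0.07672i) = (-0.02785 - 0.02023i)
|010⟩: (0.9141)(-0.7746 + 0.5628i)(0.9914) = (-0.702 + 0.51i)
|011⟩: (0.9141)(-0.7746 + 0.5628i)(0.1056 + 0.07672i) = (-0.1142 + 0.000003993i)
|100⟩: (0.4055)(-0.2885)(0.9914) = -0.116
|101⟩: (0.4055)(-0.2885)(0.1056 + 0.07672i) = (-0.01235 - 0.008975i)
|110⟩: (0.4055)(-0.7746 + 0.5628i)(0.9914) = (-0.3114 + 0.2263i)
|111⟩: (0.4055)(-0.7746 + 0.5628i)(0.1056 + 0.07672i) = (-0.05068 + 0.000001771i)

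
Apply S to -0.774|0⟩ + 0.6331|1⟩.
-0.774|0⟩ + 0.6331i|1⟩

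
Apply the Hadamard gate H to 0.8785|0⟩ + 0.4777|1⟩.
0.959|0⟩ + 0.2834|1⟩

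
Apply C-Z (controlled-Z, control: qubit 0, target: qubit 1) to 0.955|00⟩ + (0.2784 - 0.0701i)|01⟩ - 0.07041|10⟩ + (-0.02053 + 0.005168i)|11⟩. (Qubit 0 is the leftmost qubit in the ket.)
0.955|00⟩ + (0.2784 - 0.0701i)|01⟩ - 0.07041|10⟩ + (0.02053 - 0.005168i)|11⟩

C-Z leaves the control-|0⟩ kets |00⟩, |01⟩ unchanged and applies Z to qubit 1 on the control-|1⟩ pair (|10⟩, |11⟩).
Z = [[1, 0], [0, -1]].
With a = amp(|10⟩) = -0.07041 and b = amp(|11⟩) = (-0.02053 + 0.005168i):
new amp(|10⟩) = (1)·a = -0.07041
new amp(|11⟩) = (-1)·b = (0.02053 - 0.005168i)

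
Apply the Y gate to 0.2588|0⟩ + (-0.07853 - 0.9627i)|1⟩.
(-0.9627 + 0.07853i)|0⟩ + 0.2588i|1⟩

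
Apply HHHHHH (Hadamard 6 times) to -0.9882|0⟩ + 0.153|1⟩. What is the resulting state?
-0.9882|0⟩ + 0.153|1⟩

H² = I, so an even number of Hadamards cancels: H^6 = I and the state is unchanged.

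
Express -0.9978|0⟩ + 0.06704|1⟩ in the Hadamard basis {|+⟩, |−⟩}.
-0.6581|+⟩ - 0.753|−⟩

With |ψ⟩ = α|0⟩ + β|1⟩, the Hadamard-basis coefficients are ⟨+|ψ⟩ = (α + β)/√2 and ⟨−|ψ⟩ = (α − β)/√2.
Here α = -0.9978, β = 0.06704: (α + β)/√2 = -0.6581, (α − β)/√2 = -0.753.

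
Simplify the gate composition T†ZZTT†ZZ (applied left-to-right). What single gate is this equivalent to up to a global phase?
T†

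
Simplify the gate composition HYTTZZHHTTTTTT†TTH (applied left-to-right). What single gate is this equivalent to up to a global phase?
Y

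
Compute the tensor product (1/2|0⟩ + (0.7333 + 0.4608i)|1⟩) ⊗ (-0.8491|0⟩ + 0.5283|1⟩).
-0.4246|00⟩ + 0.2642|01⟩ + (-0.6226 - 0.3913i)|10⟩ + (0.3874 + 0.2434i)|11⟩

amp(|b₁b₂…⟩) = product of the factor amplitudes for bits b₁, b₂, …; only kets whose every factor amplitude is nonzero survive.
|00⟩: (1/2)(-0.8491) = -0.4246
|01⟩: (1/2)(0.5283) = 0.2642
|10⟩: (0.7333 + 0.4608i)(-0.8491) = (-0.6226 - 0.3913i)
|11⟩: (0.7333 + 0.4608i)(0.5283) = (0.3874 + 0.2434i)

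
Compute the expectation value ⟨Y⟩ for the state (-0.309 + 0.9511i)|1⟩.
0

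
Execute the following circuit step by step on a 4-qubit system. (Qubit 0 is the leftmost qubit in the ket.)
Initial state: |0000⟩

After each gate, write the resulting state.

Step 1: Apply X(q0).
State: |1000⟩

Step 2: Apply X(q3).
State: |1001⟩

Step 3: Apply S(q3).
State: i|1001⟩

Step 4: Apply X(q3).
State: i|1000⟩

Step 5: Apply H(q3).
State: (1/√2)i|1000⟩ + (1/√2)i|1001⟩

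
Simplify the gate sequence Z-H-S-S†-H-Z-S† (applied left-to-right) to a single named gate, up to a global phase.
S†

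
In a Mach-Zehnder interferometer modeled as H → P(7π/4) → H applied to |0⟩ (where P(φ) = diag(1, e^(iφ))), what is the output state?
(0.8536 - (1/√8)i)|0⟩ + (0.1464 + (1/√8)i)|1⟩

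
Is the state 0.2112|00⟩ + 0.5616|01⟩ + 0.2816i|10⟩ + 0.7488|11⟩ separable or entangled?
Entangled

Writing the state as a|00⟩ + b|01⟩ + c|10⟩ + d|11⟩, it is a product state iff ad − bc = 0.
Here (a, b, c, d) = (0.2112, 0.5616, 0.2816i, 0.7488): ad − bc = (0.2112)(0.7488) − (0.5616)(0.2816i) = (0.1581 - 0.1581i) ≠ 0, so the state is entangled.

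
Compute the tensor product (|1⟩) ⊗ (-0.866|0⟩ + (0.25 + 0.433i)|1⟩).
-0.866|10⟩ + (0.25 + 0.433i)|11⟩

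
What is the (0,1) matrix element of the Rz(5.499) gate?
0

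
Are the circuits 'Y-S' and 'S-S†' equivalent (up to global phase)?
No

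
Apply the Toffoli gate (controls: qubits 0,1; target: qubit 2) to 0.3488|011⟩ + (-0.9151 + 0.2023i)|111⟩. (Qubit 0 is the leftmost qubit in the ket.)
0.3488|011⟩ + (-0.9151 + 0.2023i)|110⟩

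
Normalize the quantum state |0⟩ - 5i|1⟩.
0.1961|0⟩ - 0.9806i|1⟩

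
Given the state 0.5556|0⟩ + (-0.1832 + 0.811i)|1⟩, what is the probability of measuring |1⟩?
0.6913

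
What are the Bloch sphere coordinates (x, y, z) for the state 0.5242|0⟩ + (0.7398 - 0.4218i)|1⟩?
(0.7756, -0.4422, -0.4504)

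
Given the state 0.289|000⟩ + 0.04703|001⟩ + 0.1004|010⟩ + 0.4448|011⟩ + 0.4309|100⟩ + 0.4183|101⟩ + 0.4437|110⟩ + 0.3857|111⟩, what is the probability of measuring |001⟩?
0.002212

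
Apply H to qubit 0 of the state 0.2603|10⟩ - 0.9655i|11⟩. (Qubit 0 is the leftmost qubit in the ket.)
0.1841|00⟩ - 0.6827i|01⟩ - 0.1841|10⟩ + 0.6827i|11⟩

H on qubit 0 mixes each pair of kets that differ only in qubit 0: amplitudes (a, b) of (|…0…⟩, |…1…⟩) become ((a + b)/√2, (a − b)/√2). Kets absent from the input have amplitude 0.
(|00⟩, |10⟩): (a, b) = (0, 0.2603) → (0.1841, -0.1841)
(|01⟩, |11⟩): (a, b) = (0, -0.9655i) → (-0.6827i, 0.6827i)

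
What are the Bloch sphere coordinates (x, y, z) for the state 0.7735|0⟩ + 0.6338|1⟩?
(0.9805, 0, 0.1966)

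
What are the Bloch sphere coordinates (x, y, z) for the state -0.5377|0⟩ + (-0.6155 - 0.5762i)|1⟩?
(0.6619, 0.6196, -0.4217)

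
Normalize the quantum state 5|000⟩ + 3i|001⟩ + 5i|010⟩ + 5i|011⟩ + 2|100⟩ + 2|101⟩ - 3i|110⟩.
0.4975|000⟩ + 0.2985i|001⟩ + 0.4975i|010⟩ + 0.4975i|011⟩ + 0.199|100⟩ + 0.199|101⟩ - 0.2985i|110⟩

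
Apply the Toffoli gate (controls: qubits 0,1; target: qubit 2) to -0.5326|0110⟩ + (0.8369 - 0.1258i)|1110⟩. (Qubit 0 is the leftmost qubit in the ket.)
-0.5326|0110⟩ + (0.8369 - 0.1258i)|1100⟩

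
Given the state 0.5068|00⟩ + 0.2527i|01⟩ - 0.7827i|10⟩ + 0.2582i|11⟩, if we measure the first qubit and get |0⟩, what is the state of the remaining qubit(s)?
0.8949|0⟩ + 0.4462i|1⟩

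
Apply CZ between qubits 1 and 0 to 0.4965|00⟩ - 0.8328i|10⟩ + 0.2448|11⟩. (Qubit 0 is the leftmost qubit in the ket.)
0.4965|00⟩ - 0.8328i|10⟩ - 0.2448|11⟩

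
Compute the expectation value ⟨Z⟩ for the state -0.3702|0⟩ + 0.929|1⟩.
-0.726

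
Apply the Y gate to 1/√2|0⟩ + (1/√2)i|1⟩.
1/√2|0⟩ + (1/√2)i|1⟩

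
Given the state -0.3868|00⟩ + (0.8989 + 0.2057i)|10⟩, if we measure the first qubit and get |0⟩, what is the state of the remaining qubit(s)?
-|0⟩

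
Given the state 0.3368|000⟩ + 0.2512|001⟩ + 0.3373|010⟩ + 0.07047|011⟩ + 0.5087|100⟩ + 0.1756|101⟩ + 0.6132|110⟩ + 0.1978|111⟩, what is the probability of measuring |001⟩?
0.0631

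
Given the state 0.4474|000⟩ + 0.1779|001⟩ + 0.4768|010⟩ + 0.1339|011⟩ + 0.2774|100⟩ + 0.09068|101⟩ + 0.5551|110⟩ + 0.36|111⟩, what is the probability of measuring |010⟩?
0.2273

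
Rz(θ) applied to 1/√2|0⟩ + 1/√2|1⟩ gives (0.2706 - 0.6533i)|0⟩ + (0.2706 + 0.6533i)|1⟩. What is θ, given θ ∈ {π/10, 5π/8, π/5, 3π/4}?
3π/4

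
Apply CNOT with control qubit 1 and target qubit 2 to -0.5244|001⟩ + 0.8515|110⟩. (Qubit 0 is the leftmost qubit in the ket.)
-0.5244|001⟩ + 0.8515|111⟩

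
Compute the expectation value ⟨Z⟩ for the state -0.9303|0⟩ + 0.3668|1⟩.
0.7309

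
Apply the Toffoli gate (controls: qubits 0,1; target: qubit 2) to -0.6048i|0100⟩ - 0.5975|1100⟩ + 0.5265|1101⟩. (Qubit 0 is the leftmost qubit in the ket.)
-0.6048i|0100⟩ - 0.5975|1110⟩ + 0.5265|1111⟩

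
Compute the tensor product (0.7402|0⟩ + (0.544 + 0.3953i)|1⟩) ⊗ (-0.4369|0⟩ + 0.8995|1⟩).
-0.3234|00⟩ + 0.6658|01⟩ + (-0.2377 - 0.1727i)|10⟩ + (0.4893 + 0.3556i)|11⟩

amp(|b₁b₂…⟩) = product of the factor amplitudes for bits b₁, b₂, …; only kets whose every factor amplitude is nonzero survive.
|00⟩: (0.7402)(-0.4369) = -0.3234
|01⟩: (0.7402)(0.8995) = 0.6658
|10⟩: (0.544 + 0.3953i)(-0.4369) = (-0.2377 - 0.1727i)
|11⟩: (0.544 + 0.3953i)(0.8995) = (0.4893 + 0.3556i)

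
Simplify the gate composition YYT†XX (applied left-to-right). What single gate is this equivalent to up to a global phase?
T†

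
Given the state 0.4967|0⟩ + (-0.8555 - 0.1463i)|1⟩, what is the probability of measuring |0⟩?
0.2467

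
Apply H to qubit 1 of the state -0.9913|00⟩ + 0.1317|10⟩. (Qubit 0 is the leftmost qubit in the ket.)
-0.701|00⟩ - 0.701|01⟩ + 0.09313|10⟩ + 0.09313|11⟩

H on qubit 1 mixes each pair of kets that differ only in qubit 1: amplitudes (a, b) of (|…0…⟩, |…1…⟩) become ((a + b)/√2, (a − b)/√2). Kets absent from the input have amplitude 0.
(|00⟩, |01⟩): (a, b) = (-0.9913, 0) → (-0.701, -0.701)
(|10⟩, |11⟩): (a, b) = (0.1317, 0) → (0.09313, 0.09313)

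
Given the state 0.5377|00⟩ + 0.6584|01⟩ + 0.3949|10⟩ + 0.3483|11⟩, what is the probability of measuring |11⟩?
0.1213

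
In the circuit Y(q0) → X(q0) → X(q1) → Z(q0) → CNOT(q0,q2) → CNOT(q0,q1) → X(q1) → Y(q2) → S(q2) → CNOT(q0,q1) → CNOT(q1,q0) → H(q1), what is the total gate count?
12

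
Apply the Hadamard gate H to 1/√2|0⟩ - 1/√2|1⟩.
|1⟩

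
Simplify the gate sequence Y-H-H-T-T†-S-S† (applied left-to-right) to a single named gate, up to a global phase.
Y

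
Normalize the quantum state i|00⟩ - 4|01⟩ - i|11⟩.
0.2357i|00⟩ - 0.9428|01⟩ - 0.2357i|11⟩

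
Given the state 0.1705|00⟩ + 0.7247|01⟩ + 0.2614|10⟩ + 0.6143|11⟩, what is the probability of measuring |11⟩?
0.3774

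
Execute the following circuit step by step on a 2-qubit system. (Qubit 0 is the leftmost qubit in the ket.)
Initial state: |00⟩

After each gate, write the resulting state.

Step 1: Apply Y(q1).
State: i|01⟩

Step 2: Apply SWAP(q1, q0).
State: i|10⟩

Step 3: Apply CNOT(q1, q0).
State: i|10⟩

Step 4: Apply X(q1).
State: i|11⟩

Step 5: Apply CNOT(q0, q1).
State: i|10⟩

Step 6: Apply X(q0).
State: i|00⟩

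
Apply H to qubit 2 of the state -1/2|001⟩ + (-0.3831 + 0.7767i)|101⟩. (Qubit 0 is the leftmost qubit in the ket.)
-1/√8|000⟩ + 1/√8|001⟩ + (-0.2709 + 0.5492i)|100⟩ + (0.2709 - 0.5492i)|101⟩

H on qubit 2 mixes each pair of kets that differ only in qubit 2: amplitudes (a, b) of (|…0…⟩, |…1…⟩) become ((a + b)/√2, (a − b)/√2). Kets absent from the input have amplitude 0.
(|000⟩, |001⟩): (a, b) = (0, -1/2) → (-1/√8, 1/√8)
(|100⟩, |101⟩): (a, b) = (0, (-0.3831 + 0.7767i)) → ((-0.2709 + 0.5492i), (0.2709 - 0.5492i))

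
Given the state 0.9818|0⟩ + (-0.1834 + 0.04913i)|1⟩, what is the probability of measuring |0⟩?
0.9639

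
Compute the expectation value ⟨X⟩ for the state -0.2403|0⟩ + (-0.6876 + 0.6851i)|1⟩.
0.3305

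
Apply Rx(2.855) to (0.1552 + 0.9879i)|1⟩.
(0.9778 - 0.1536i)|0⟩ + (0.02216 + 0.1411i)|1⟩

Rx(2.855) = [[cos(θ/2), −i·sin(θ/2)], [−i·sin(θ/2), cos(θ/2)]]; θ = 2.855, cos(θ/2) ≈ 0.142806, sin(θ/2) ≈ 0.989751.
With a = amp(|0⟩) = 0 and b = amp(|1⟩) = (0.1552 + 0.9879i):
new amp(|0⟩) = (0.142806)·a + (-0.989751i)·b = (0.9778 - 0.1536i)
new amp(|1⟩) = (-0.989751i)·a + (0.142806)·b = (0.02216 + 0.1411i)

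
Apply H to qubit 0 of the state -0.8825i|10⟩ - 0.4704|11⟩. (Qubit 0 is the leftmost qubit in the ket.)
-0.624i|00⟩ - 0.3326|01⟩ + 0.624i|10⟩ + 0.3326|11⟩

H on qubit 0 mixes each pair of kets that differ only in qubit 0: amplitudes (a, b) of (|…0…⟩, |…1…⟩) become ((a + b)/√2, (a − b)/√2). Kets absent from the input have amplitude 0.
(|00⟩, |10⟩): (a, b) = (0, -0.8825i) → (-0.624i, 0.624i)
(|01⟩, |11⟩): (a, b) = (0, -0.4704) → (-0.3326, 0.3326)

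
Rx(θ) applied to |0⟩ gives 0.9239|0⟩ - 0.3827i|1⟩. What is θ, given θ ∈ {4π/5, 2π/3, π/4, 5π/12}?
π/4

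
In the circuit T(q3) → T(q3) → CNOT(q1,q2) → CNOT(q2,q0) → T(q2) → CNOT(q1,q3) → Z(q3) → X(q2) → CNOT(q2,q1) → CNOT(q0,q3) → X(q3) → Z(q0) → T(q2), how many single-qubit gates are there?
8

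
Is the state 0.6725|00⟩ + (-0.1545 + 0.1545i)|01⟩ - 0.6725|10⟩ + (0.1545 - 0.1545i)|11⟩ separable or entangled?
Separable

Writing the state as a|00⟩ + b|01⟩ + c|10⟩ + d|11⟩, it is a product state iff ad − bc = 0.
Here (a, b, c, d) = (0.6725, (-0.1545 + 0.1545i), -0.6725, (0.1545 - 0.1545i)): ad − bc = (0.6725)(0.1545 - 0.1545i) − (-0.1545 + 0.1545i)(-0.6725) = 0, so the state is separable.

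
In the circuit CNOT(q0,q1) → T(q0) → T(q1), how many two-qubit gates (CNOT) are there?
1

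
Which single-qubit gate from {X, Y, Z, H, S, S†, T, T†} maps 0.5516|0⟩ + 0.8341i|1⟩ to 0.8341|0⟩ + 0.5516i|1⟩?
Y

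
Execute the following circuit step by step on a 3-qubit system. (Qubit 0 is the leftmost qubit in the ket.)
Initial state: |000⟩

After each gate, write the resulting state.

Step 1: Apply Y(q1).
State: i|010⟩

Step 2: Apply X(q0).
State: i|110⟩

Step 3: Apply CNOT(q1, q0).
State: i|010⟩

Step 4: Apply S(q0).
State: i|010⟩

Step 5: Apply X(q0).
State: i|110⟩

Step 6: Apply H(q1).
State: (1/√2)i|100⟩ - (1/√2)i|110⟩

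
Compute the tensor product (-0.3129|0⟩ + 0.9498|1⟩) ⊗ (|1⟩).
-0.3129|01⟩ + 0.9498|11⟩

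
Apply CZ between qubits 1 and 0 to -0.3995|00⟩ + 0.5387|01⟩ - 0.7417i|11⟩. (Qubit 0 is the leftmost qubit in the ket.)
-0.3995|00⟩ + 0.5387|01⟩ + 0.7417i|11⟩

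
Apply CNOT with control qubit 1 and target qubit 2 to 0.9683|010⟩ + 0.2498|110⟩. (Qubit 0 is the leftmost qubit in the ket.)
0.9683|011⟩ + 0.2498|111⟩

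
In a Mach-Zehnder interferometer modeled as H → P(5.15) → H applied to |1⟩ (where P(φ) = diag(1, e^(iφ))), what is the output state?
(0.2881 + 0.4529i)|0⟩ + (0.7119 - 0.4529i)|1⟩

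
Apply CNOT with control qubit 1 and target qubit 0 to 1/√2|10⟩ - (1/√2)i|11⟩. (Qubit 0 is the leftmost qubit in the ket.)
-(1/√2)i|01⟩ + 1/√2|10⟩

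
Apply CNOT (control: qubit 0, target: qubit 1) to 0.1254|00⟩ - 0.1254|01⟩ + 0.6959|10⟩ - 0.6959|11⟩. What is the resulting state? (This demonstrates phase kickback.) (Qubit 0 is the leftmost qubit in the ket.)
0.1254|00⟩ - 0.1254|01⟩ - 0.6959|10⟩ + 0.6959|11⟩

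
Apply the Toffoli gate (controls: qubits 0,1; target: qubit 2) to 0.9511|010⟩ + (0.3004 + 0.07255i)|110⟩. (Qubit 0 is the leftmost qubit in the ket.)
0.9511|010⟩ + (0.3004 + 0.07255i)|111⟩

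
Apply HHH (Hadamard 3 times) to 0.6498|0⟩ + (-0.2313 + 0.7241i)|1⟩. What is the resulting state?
(0.2959 + 0.512i)|0⟩ + (0.623 - 0.512i)|1⟩

H² = I, so H^3 = H: a single Hadamard. With (a, b) = (0.6498, (-0.2313 + 0.7241i)), H gives ((a + b)/√2, (a − b)/√2) = ((0.2959 + 0.512i), (0.623 - 0.512i)).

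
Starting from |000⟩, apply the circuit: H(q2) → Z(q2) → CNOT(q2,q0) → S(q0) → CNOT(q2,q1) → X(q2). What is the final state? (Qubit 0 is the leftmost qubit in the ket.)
1/√2|001⟩ - (1/√2)i|110⟩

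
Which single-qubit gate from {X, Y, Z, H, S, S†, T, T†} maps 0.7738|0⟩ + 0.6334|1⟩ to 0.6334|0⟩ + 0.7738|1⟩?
X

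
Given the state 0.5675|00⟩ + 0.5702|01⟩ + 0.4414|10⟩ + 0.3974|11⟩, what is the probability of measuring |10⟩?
0.1948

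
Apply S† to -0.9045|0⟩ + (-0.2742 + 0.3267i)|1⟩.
-0.9045|0⟩ + (0.3267 + 0.2742i)|1⟩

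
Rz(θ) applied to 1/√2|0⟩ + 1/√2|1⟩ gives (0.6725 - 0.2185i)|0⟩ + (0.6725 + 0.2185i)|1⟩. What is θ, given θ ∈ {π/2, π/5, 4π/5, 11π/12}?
π/5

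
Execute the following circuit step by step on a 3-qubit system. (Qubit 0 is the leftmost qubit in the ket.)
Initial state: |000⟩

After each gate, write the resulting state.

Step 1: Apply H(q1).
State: 1/√2|000⟩ + 1/√2|010⟩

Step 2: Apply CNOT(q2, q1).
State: 1/√2|000⟩ + 1/√2|010⟩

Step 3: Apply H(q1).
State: |000⟩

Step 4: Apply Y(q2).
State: i|001⟩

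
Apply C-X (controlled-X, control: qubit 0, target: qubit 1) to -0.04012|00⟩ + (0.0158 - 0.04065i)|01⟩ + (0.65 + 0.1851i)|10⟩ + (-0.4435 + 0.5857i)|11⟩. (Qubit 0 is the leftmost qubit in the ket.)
-0.04012|00⟩ + (0.0158 - 0.04065i)|01⟩ + (-0.4435 + 0.5857i)|10⟩ + (0.65 + 0.1851i)|11⟩

C-X leaves the control-|0⟩ kets |00⟩, |01⟩ unchanged and applies X to qubit 1 on the control-|1⟩ pair (|10⟩, |11⟩).
X = [[0, 1], [1, 0]].
With a = amp(|10⟩) = (0.65 + 0.1851i) and b = amp(|11⟩) = (-0.4435 + 0.5857i):
new amp(|10⟩) = (1)·b = (-0.4435 + 0.5857i)
new amp(|11⟩) = (1)·a = (0.65 + 0.1851i)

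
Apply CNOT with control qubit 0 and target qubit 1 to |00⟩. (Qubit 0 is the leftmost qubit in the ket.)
|00⟩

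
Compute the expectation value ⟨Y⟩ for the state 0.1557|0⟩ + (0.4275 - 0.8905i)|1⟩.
-0.2773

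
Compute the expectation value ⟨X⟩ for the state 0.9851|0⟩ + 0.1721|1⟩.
0.3391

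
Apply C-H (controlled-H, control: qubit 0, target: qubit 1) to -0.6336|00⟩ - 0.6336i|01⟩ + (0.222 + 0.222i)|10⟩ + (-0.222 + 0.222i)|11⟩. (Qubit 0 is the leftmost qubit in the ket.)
-0.6336|00⟩ - 0.6336i|01⟩ + 0.314i|10⟩ + 0.314|11⟩

C-H leaves the control-|0⟩ kets |00⟩, |01⟩ unchanged and applies H to qubit 1 on the control-|1⟩ pair (|10⟩, |11⟩).
H = [[1/√2, 1/√2], [1/√2, -1/√2]].
With a = amp(|10⟩) = (0.222 + 0.222i) and b = amp(|11⟩) = (-0.222 + 0.222i):
new amp(|10⟩) = (1/√2)·a + (1/√2)·b = 0.314i
new amp(|11⟩) = (1/√2)·a + (-1/√2)·b = 0.314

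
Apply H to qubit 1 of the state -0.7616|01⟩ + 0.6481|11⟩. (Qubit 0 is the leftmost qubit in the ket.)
-0.5385|00⟩ + 0.5385|01⟩ + 0.4583|10⟩ - 0.4583|11⟩

H on qubit 1 mixes each pair of kets that differ only in qubit 1: amplitudes (a, b) of (|…0…⟩, |…1…⟩) become ((a + b)/√2, (a − b)/√2). Kets absent from the input have amplitude 0.
(|00⟩, |01⟩): (a, b) = (0, -0.7616) → (-0.5385, 0.5385)
(|10⟩, |11⟩): (a, b) = (0, 0.6481) → (0.4583, -0.4583)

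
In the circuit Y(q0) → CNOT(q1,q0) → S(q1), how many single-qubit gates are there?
2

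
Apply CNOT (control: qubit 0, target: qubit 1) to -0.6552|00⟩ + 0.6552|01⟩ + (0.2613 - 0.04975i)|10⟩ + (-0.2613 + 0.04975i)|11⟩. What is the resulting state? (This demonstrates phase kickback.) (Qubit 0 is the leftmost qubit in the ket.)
-0.6552|00⟩ + 0.6552|01⟩ + (-0.2613 + 0.04975i)|10⟩ + (0.2613 - 0.04975i)|11⟩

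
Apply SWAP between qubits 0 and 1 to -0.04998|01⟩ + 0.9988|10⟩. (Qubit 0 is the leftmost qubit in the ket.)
0.9988|01⟩ - 0.04998|10⟩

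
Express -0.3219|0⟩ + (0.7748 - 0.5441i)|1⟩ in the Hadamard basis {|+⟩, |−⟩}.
(0.3202 - 0.3847i)|+⟩ + (-0.7755 + 0.3847i)|−⟩

With |ψ⟩ = α|0⟩ + β|1⟩, the Hadamard-basis coefficients are ⟨+|ψ⟩ = (α + β)/√2 and ⟨−|ψ⟩ = (α − β)/√2.
Here α = -0.3219, β = (0.7748 - 0.5441i): (α + β)/√2 = (0.3202 - 0.3847i), (α − β)/√2 = (-0.7755 + 0.3847i).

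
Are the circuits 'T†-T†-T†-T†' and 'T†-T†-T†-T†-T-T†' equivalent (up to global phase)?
Yes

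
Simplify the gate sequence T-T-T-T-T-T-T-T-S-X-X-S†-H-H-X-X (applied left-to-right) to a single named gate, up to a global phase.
I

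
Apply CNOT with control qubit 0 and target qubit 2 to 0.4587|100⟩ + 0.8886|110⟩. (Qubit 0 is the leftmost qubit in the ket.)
0.4587|101⟩ + 0.8886|111⟩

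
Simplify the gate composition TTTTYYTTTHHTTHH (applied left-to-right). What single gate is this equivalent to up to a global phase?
T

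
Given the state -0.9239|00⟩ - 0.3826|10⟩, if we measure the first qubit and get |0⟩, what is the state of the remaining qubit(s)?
-|0⟩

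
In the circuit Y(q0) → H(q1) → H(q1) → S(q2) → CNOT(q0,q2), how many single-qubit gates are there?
4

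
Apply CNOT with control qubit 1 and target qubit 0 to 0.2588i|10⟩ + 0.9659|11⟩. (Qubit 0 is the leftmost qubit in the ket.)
0.9659|01⟩ + 0.2588i|10⟩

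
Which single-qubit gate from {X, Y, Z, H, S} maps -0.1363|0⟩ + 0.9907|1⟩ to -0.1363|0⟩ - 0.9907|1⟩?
Z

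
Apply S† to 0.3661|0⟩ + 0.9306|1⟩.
0.3661|0⟩ - 0.9306i|1⟩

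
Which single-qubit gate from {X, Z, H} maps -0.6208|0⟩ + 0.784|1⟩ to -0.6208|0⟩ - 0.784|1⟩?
Z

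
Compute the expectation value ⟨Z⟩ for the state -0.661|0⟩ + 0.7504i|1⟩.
-0.1262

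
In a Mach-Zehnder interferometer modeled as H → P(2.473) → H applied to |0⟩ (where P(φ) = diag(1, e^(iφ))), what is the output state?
(0.1077 + 0.3099i)|0⟩ + (0.8923 - 0.3099i)|1⟩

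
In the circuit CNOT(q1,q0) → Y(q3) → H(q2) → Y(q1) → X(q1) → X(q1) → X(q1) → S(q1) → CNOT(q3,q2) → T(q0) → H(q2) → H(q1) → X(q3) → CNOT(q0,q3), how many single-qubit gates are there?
11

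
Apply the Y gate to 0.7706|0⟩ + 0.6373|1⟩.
-0.6373i|0⟩ + 0.7706i|1⟩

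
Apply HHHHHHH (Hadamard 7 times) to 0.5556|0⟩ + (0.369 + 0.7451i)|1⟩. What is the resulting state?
(0.6538 + 0.5269i)|0⟩ + (0.1319 - 0.5269i)|1⟩

H² = I, so H^7 = H: a single Hadamard. With (a, b) = (0.5556, (0.369 + 0.7451i)), H gives ((a + b)/√2, (a − b)/√2) = ((0.6538 + 0.5269i), (0.1319 - 0.5269i)).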